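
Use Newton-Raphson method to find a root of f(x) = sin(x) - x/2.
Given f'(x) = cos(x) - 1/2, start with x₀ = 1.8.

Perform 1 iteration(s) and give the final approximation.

f(x) = sin(x) - x/2
f'(x) = cos(x) - 1/2
x₀ = 1.8

Newton-Raphson formula: x_{n+1} = x_n - f(x_n)/f'(x_n)

Iteration 1:
  f(1.800000) = 0.073848
  f'(1.800000) = -0.727202
  x_1 = 1.800000 - 0.073848/(-0.727202) = 1.901550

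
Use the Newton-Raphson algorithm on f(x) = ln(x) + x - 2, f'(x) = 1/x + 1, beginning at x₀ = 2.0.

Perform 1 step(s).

f(x) = ln(x) + x - 2
f'(x) = 1/x + 1
x₀ = 2.0

Newton-Raphson formula: x_{n+1} = x_n - f(x_n)/f'(x_n)

Iteration 1:
  f(2.000000) = 0.693147
  f'(2.000000) = 1.500000
  x_1 = 2.000000 - 0.693147/1.500000 = 1.537902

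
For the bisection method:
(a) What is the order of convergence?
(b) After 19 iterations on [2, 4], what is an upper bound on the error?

(a) Bisection has linear (order 1) convergence; the error is halved each step.

(b) Error bound = (b-a)/2^n = (4 - 2)/2^{19}
    = 2/2^{19}

(a) 1 (linear); (b) error ≤ 3.81e-06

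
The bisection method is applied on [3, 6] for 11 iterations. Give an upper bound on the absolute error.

Bisection error bound: |error| ≤ (b-a)/2^n
|error| ≤ (6 - 3)/2^11 = 3/2^11
|error| ≤ 0.0014648438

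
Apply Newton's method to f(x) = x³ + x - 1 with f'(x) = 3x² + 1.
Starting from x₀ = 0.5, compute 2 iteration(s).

f(x) = x³ + x - 1
f'(x) = 3x² + 1
x₀ = 0.5

Newton-Raphson formula: x_{n+1} = x_n - f(x_n)/f'(x_n)

Iteration 1:
  f(0.500000) = -0.375000
  f'(0.500000) = 1.750000
  x_1 = 0.500000 - (-0.375000)/1.750000 = 0.714286
Iteration 2:
  f(0.714286) = 0.078717
  f'(0.714286) = 2.530612
  x_2 = 0.714286 - 0.078717/2.530612 = 0.683180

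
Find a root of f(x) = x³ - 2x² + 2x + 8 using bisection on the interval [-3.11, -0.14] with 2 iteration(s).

f(x) = x³ - 2x² + 2x + 8
Initial interval: [-3.11, -0.14]

Iteration 1:
  c_1 = (-3.110000 + (-0.140000))/2 = -1.625000
  f(c_1) = f(-1.625000) = -4.822266
  f(a) × f(c) ≥ 0, new interval: [-1.625000, -0.140000]
Iteration 2:
  c_2 = (-1.625000 + (-0.140000))/2 = -0.882500
  f(c_2) = f(-0.882500) = 3.990091
  f(a) × f(c) < 0, new interval: [-1.625000, -0.882500]

After 2 iteration(s), the approximation is c_2 = -0.882500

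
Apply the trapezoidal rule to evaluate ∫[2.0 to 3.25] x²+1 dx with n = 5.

f(x) = x²+1
a = 2.0, b = 3.25, n = 5
h = (b - a)/n = 0.250000

Trapezoidal rule: (h/2)[f(x₀) + 2f(x₁) + 2f(x₂) + ... + f(xₙ)]

x_0 = 2.0000, f(x_0) = 5.000000, coefficient = 1
x_1 = 2.2500, f(x_1) = 6.062500, coefficient = 2
x_2 = 2.5000, f(x_2) = 7.250000, coefficient = 2
x_3 = 2.7500, f(x_3) = 8.562500, coefficient = 2
x_4 = 3.0000, f(x_4) = 10.000000, coefficient = 2
x_5 = 3.2500, f(x_5) = 11.562500, coefficient = 1

I ≈ (0.250000/2) × 80.312500 = 10.039062
Exact value: 10.026042
Error: 0.013021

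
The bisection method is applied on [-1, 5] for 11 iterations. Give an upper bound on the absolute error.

Bisection error bound: |error| ≤ (b-a)/2^n
|error| ≤ (5 - (-1))/2^11 = 6/2^11
|error| ≤ 0.0029296875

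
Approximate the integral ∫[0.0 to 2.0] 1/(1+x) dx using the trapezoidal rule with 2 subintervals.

f(x) = 1/(1+x)
a = 0.0, b = 2.0, n = 2
h = (b - a)/n = 1.000000

Trapezoidal rule: (h/2)[f(x₀) + 2f(x₁) + 2f(x₂) + ... + f(xₙ)]

x_0 = 0.0000, f(x_0) = 1.000000, coefficient = 1
x_1 = 1.0000, f(x_1) = 0.500000, coefficient = 2
x_2 = 2.0000, f(x_2) = 0.333333, coefficient = 1

I ≈ (1.000000/2) × 2.333333 = 1.166667
Exact value: 1.098612
Error: 0.068054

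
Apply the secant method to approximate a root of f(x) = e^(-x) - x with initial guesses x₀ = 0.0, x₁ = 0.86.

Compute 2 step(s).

f(x) = e^(-x) - x
x₀ = 0.0, x₁ = 0.86

Secant formula: x_{n+1} = x_n - f(x_n)(x_n - x_{n-1})/(f(x_n) - f(x_{n-1}))

Iteration 1:
  f(0.000000) = 1.000000
  f(0.860000) = -0.436838
  x_2 = 0.860000 - (-0.436838)×(0.860000 - 0.000000)/(-0.436838 - 1.000000)
       = 0.598537
Iteration 2:
  f(0.860000) = -0.436838
  f(0.598537) = -0.048921
  x_3 = 0.598537 - (-0.048921)×(0.598537 - 0.860000)/(-0.048921 - (-0.436838))
       = 0.565563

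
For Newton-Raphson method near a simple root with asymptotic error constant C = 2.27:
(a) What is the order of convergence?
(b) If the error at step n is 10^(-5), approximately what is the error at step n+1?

(a) Newton-Raphson has quadratic (order 2) convergence near simple roots.
    This means |e_{n+1}| ≈ C|e_n|².

(b) With |e_n| = 10^(-5) and C = 2.27:
    |e_{n+1}| ≈ 2.27 × (10^(-5))² = 2.27 × 10^(-10)

(a) 2 (quadratic); (b) |e_{n+1}| ≈ 2.270e-10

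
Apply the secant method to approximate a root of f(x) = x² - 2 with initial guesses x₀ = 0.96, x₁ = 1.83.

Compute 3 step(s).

f(x) = x² - 2
x₀ = 0.96, x₁ = 1.83

Secant formula: x_{n+1} = x_n - f(x_n)(x_n - x_{n-1})/(f(x_n) - f(x_{n-1}))

Iteration 1:
  f(0.960000) = -1.078400
  f(1.830000) = 1.348900
  x_2 = 1.830000 - 1.348900×(1.830000 - 0.960000)/(1.348900 - (-1.078400))
       = 1.346523
Iteration 2:
  f(1.830000) = 1.348900
  f(1.346523) = -0.186875
  x_3 = 1.346523 - (-0.186875)×(1.346523 - 1.830000)/(-0.186875 - 1.348900)
       = 1.405353
Iteration 3:
  f(1.346523) = -0.186875
  f(1.405353) = -0.024982
  x_4 = 1.405353 - (-0.024982)×(1.405353 - 1.346523)/(-0.024982 - (-0.186875))
       = 1.414432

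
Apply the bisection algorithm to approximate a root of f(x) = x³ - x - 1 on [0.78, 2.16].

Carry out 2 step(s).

f(x) = x³ - x - 1
Initial interval: [0.78, 2.16]

Iteration 1:
  c_1 = (0.780000 + 2.160000)/2 = 1.470000
  f(c_1) = f(1.470000) = 0.706523
  f(a) × f(c) < 0, new interval: [0.780000, 1.470000]
Iteration 2:
  c_2 = (0.780000 + 1.470000)/2 = 1.125000
  f(c_2) = f(1.125000) = -0.701172
  f(a) × f(c) ≥ 0, new interval: [1.125000, 1.470000]

After 2 iteration(s), the approximation is c_2 = 1.125000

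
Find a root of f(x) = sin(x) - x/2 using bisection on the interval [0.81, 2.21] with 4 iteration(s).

f(x) = sin(x) - x/2
Initial interval: [0.81, 2.21]

Iteration 1:
  c_1 = (0.810000 + 2.210000)/2 = 1.510000
  f(c_1) = f(1.510000) = 0.243152
  f(a) × f(c) ≥ 0, new interval: [1.510000, 2.210000]
Iteration 2:
  c_2 = (1.510000 + 2.210000)/2 = 1.860000
  f(c_2) = f(1.860000) = 0.028471
  f(a) × f(c) ≥ 0, new interval: [1.860000, 2.210000]
Iteration 3:
  c_3 = (1.860000 + 2.210000)/2 = 2.035000
  f(c_3) = f(2.035000) = -0.123322
  f(a) × f(c) < 0, new interval: [1.860000, 2.035000]
Iteration 4:
  c_4 = (1.860000 + 2.035000)/2 = 1.947500
  f(c_4) = f(1.947500) = -0.043868
  f(a) × f(c) < 0, new interval: [1.860000, 1.947500]

After 4 iteration(s), the approximation is c_4 = 1.947500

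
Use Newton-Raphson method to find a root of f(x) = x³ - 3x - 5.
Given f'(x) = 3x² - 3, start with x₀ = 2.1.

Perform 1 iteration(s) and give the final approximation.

f(x) = x³ - 3x - 5
f'(x) = 3x² - 3
x₀ = 2.1

Newton-Raphson formula: x_{n+1} = x_n - f(x_n)/f'(x_n)

Iteration 1:
  f(2.100000) = -2.039000
  f'(2.100000) = 10.230000
  x_1 = 2.100000 - (-2.039000)/10.230000 = 2.299316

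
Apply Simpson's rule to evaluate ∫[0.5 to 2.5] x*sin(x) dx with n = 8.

f(x) = x*sin(x)
a = 0.5, b = 2.5, n = 8
h = (b - a)/n = 0.250000

Simpson's rule: (h/3)[f(x₀) + 4f(x₁) + 2f(x₂) + ... + f(xₙ)]

x_0 = 0.5000, f(x_0) = 0.239713, coefficient = 1
x_1 = 0.7500, f(x_1) = 0.511229, coefficient = 4
x_2 = 1.0000, f(x_2) = 0.841471, coefficient = 2
x_3 = 1.2500, f(x_3) = 1.186231, coefficient = 4
x_4 = 1.5000, f(x_4) = 1.496242, coefficient = 2
x_5 = 1.7500, f(x_5) = 1.721975, coefficient = 4
x_6 = 2.0000, f(x_6) = 1.818595, coefficient = 2
x_7 = 2.2500, f(x_7) = 1.750665, coefficient = 4
x_8 = 2.5000, f(x_8) = 1.496180, coefficient = 1

I ≈ (0.250000/3) × 30.728910 = 2.560742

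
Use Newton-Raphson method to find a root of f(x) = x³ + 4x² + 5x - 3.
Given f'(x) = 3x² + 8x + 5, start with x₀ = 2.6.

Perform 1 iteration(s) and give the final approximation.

f(x) = x³ + 4x² + 5x - 3
f'(x) = 3x² + 8x + 5
x₀ = 2.6

Newton-Raphson formula: x_{n+1} = x_n - f(x_n)/f'(x_n)

Iteration 1:
  f(2.600000) = 54.616000
  f'(2.600000) = 46.080000
  x_1 = 2.600000 - 54.616000/46.080000 = 1.414757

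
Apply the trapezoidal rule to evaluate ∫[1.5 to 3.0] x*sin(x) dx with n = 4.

f(x) = x*sin(x)
a = 1.5, b = 3.0, n = 4
h = (b - a)/n = 0.375000

Trapezoidal rule: (h/2)[f(x₀) + 2f(x₁) + 2f(x₂) + ... + f(xₙ)]

x_0 = 1.5000, f(x_0) = 1.496242, coefficient = 1
x_1 = 1.8750, f(x_1) = 1.788911, coefficient = 2
x_2 = 2.2500, f(x_2) = 1.750665, coefficient = 2
x_3 = 2.6250, f(x_3) = 1.296541, coefficient = 2
x_4 = 3.0000, f(x_4) = 0.423360, coefficient = 1

I ≈ (0.375000/2) × 11.591835 = 2.173469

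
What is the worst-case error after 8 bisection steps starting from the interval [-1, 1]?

Bisection error bound: |error| ≤ (b-a)/2^n
|error| ≤ (1 - (-1))/2^8 = 2/2^8
|error| ≤ 0.0078125000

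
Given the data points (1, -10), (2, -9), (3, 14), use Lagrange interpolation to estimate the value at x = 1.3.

Lagrange interpolation formula:
P(x) = Σ yᵢ × Lᵢ(x)
where Lᵢ(x) = Π_{j≠i} (x - xⱼ)/(xᵢ - xⱼ)

L_0(1.3) = (1.3 - 2)/(1 - 2) × (1.3 - 3)/(1 - 3) = 0.595000
L_1(1.3) = (1.3 - 1)/(2 - 1) × (1.3 - 3)/(2 - 3) = 0.510000
L_2(1.3) = (1.3 - 1)/(3 - 1) × (1.3 - 2)/(3 - 2) = -0.105000

P(1.3) = (-10)×L_0(1.3) + (-9)×L_1(1.3) + 14×L_2(1.3)
P(1.3) = -12.010000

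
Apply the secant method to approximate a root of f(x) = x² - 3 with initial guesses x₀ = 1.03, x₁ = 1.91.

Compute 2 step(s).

f(x) = x² - 3
x₀ = 1.03, x₁ = 1.91

Secant formula: x_{n+1} = x_n - f(x_n)(x_n - x_{n-1})/(f(x_n) - f(x_{n-1}))

Iteration 1:
  f(1.030000) = -1.939100
  f(1.910000) = 0.648100
  x_2 = 1.910000 - 0.648100×(1.910000 - 1.030000)/(0.648100 - (-1.939100))
       = 1.689558
Iteration 2:
  f(1.910000) = 0.648100
  f(1.689558) = -0.145394
  x_3 = 1.689558 - (-0.145394)×(1.689558 - 1.910000)/(-0.145394 - 0.648100)
       = 1.729950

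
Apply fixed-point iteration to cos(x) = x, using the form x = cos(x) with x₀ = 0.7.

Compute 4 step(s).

Equation: cos(x) = x
Fixed-point form: x = cos(x)
x₀ = 0.7

x_1 = g(0.700000) = 0.764842
x_2 = g(0.764842) = 0.721492
x_3 = g(0.721492) = 0.750821
x_4 = g(0.750821) = 0.731129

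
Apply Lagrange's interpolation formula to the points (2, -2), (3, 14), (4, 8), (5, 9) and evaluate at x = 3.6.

Lagrange interpolation formula:
P(x) = Σ yᵢ × Lᵢ(x)
where Lᵢ(x) = Π_{j≠i} (x - xⱼ)/(xᵢ - xⱼ)

L_0(3.6) = (3.6 - 3)/(2 - 3) × (3.6 - 4)/(2 - 4) × (3.6 - 5)/(2 - 5) = -0.056000
L_1(3.6) = (3.6 - 2)/(3 - 2) × (3.6 - 4)/(3 - 4) × (3.6 - 5)/(3 - 5) = 0.448000
L_2(3.6) = (3.6 - 2)/(4 - 2) × (3.6 - 3)/(4 - 3) × (3.6 - 5)/(4 - 5) = 0.672000
L_3(3.6) = (3.6 - 2)/(5 - 2) × (3.6 - 3)/(5 - 3) × (3.6 - 4)/(5 - 4) = -0.064000

P(3.6) = (-2)×L_0(3.6) + 14×L_1(3.6) + 8×L_2(3.6) + 9×L_3(3.6)
P(3.6) = 11.184000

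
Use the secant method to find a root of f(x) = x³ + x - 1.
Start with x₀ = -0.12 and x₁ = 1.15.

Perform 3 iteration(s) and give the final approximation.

f(x) = x³ + x - 1
x₀ = -0.12, x₁ = 1.15

Secant formula: x_{n+1} = x_n - f(x_n)(x_n - x_{n-1})/(f(x_n) - f(x_{n-1}))

Iteration 1:
  f(-0.120000) = -1.121728
  f(1.150000) = 1.670875
  x_2 = 1.150000 - 1.670875×(1.150000 - (-0.120000))/(1.670875 - (-1.121728))
       = 0.390131
Iteration 2:
  f(1.150000) = 1.670875
  f(0.390131) = -0.550490
  x_3 = 0.390131 - (-0.550490)×(0.390131 - 1.150000)/(-0.550490 - 1.670875)
       = 0.578439
Iteration 3:
  f(0.390131) = -0.550490
  f(0.578439) = -0.228020
  x_4 = 0.578439 - (-0.228020)×(0.578439 - 0.390131)/(-0.228020 - (-0.550490))
       = 0.711592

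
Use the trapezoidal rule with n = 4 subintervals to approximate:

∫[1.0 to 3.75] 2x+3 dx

f(x) = 2x+3
a = 1.0, b = 3.75, n = 4
h = (b - a)/n = 0.687500

Trapezoidal rule: (h/2)[f(x₀) + 2f(x₁) + 2f(x₂) + ... + f(xₙ)]

x_0 = 1.0000, f(x_0) = 5.000000, coefficient = 1
x_1 = 1.6875, f(x_1) = 6.375000, coefficient = 2
x_2 = 2.3750, f(x_2) = 7.750000, coefficient = 2
x_3 = 3.0625, f(x_3) = 9.125000, coefficient = 2
x_4 = 3.7500, f(x_4) = 10.500000, coefficient = 1

I ≈ (0.687500/2) × 62.000000 = 21.312500
Exact value: 21.312500
Error: 0.000000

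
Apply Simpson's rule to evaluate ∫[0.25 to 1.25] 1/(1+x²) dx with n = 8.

f(x) = 1/(1+x²)
a = 0.25, b = 1.25, n = 8
h = (b - a)/n = 0.125000

Simpson's rule: (h/3)[f(x₀) + 4f(x₁) + 2f(x₂) + ... + f(xₙ)]

x_0 = 0.2500, f(x_0) = 0.941176, coefficient = 1
x_1 = 0.3750, f(x_1) = 0.876712, coefficient = 4
x_2 = 0.5000, f(x_2) = 0.800000, coefficient = 2
x_3 = 0.6250, f(x_3) = 0.719101, coefficient = 4
x_4 = 0.7500, f(x_4) = 0.640000, coefficient = 2
x_5 = 0.8750, f(x_5) = 0.566372, coefficient = 4
x_6 = 1.0000, f(x_6) = 0.500000, coefficient = 2
x_7 = 1.1250, f(x_7) = 0.441379, coefficient = 4
x_8 = 1.2500, f(x_8) = 0.390244, coefficient = 1

I ≈ (0.125000/3) × 15.625678 = 0.651070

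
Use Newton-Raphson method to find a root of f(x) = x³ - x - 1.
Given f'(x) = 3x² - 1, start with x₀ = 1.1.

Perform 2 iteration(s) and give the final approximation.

f(x) = x³ - x - 1
f'(x) = 3x² - 1
x₀ = 1.1

Newton-Raphson formula: x_{n+1} = x_n - f(x_n)/f'(x_n)

Iteration 1:
  f(1.100000) = -0.769000
  f'(1.100000) = 2.630000
  x_1 = 1.100000 - (-0.769000)/2.630000 = 1.392395
Iteration 2:
  f(1.392395) = 0.307132
  f'(1.392395) = 4.816295
  x_2 = 1.392395 - 0.307132/4.816295 = 1.328626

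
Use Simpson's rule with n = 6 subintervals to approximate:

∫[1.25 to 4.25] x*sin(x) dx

f(x) = x*sin(x)
a = 1.25, b = 4.25, n = 6
h = (b - a)/n = 0.500000

Simpson's rule: (h/3)[f(x₀) + 4f(x₁) + 2f(x₂) + ... + f(xₙ)]

x_0 = 1.2500, f(x_0) = 1.186231, coefficient = 1
x_1 = 1.7500, f(x_1) = 1.721975, coefficient = 4
x_2 = 2.2500, f(x_2) = 1.750665, coefficient = 2
x_3 = 2.7500, f(x_3) = 1.049568, coefficient = 4
x_4 = 3.2500, f(x_4) = -0.351634, coefficient = 2
x_5 = 3.7500, f(x_5) = -2.143355, coefficient = 4
x_6 = 4.2500, f(x_6) = -3.803705, coefficient = 1

I ≈ (0.500000/3) × 2.693340 = 0.448890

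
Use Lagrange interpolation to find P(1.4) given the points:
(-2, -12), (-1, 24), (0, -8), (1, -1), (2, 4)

Lagrange interpolation formula:
P(x) = Σ yᵢ × Lᵢ(x)
where Lᵢ(x) = Π_{j≠i} (x - xⱼ)/(xᵢ - xⱼ)

L_0(1.4) = (1.4 - (-1))/(-2 - (-1)) × (1.4 - 0)/(-2 - 0) × (1.4 - 1)/(-2 - 1) × (1.4 - 2)/(-2 - 2) = -0.033600
L_1(1.4) = (1.4 - (-2))/(-1 - (-2)) × (1.4 - 0)/(-1 - 0) × (1.4 - 1)/(-1 - 1) × (1.4 - 2)/(-1 - 2) = 0.190400
L_2(1.4) = (1.4 - (-2))/(0 - (-2)) × (1.4 - (-1))/(0 - (-1)) × (1.4 - 1)/(0 - 1) × (1.4 - 2)/(0 - 2) = -0.489600
L_3(1.4) = (1.4 - (-2))/(1 - (-2)) × (1.4 - (-1))/(1 - (-1)) × (1.4 - 0)/(1 - 0) × (1.4 - 2)/(1 - 2) = 1.142400
L_4(1.4) = (1.4 - (-2))/(2 - (-2)) × (1.4 - (-1))/(2 - (-1)) × (1.4 - 0)/(2 - 0) × (1.4 - 1)/(2 - 1) = 0.190400

P(1.4) = (-12)×L_0(1.4) + 24×L_1(1.4) + (-8)×L_2(1.4) + (-1)×L_3(1.4) + 4×L_4(1.4)
P(1.4) = 8.508800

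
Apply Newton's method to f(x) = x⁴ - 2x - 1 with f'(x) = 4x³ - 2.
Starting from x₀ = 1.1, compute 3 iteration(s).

f(x) = x⁴ - 2x - 1
f'(x) = 4x³ - 2
x₀ = 1.1

Newton-Raphson formula: x_{n+1} = x_n - f(x_n)/f'(x_n)

Iteration 1:
  f(1.100000) = -1.735900
  f'(1.100000) = 3.324000
  x_1 = 1.100000 - (-1.735900)/3.324000 = 1.622232
Iteration 2:
  f(1.622232) = 2.681051
  f'(1.622232) = 15.076509
  x_2 = 1.622232 - 2.681051/15.076509 = 1.444403
Iteration 3:
  f(1.444403) = 0.463837
  f'(1.444403) = 10.053820
  x_3 = 1.444403 - 0.463837/10.053820 = 1.398267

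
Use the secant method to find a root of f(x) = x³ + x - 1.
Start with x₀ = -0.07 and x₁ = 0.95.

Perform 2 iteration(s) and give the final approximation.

f(x) = x³ + x - 1
x₀ = -0.07, x₁ = 0.95

Secant formula: x_{n+1} = x_n - f(x_n)(x_n - x_{n-1})/(f(x_n) - f(x_{n-1}))

Iteration 1:
  f(-0.070000) = -1.070343
  f(0.950000) = 0.807375
  x_2 = 0.950000 - 0.807375×(0.950000 - (-0.070000))/(0.807375 - (-1.070343))
       = 0.511424
Iteration 2:
  f(0.950000) = 0.807375
  f(0.511424) = -0.354811
  x_3 = 0.511424 - (-0.354811)×(0.511424 - 0.950000)/(-0.354811 - 0.807375)
       = 0.645319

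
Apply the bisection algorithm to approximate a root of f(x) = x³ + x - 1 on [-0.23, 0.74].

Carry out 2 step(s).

f(x) = x³ + x - 1
Initial interval: [-0.23, 0.74]

Iteration 1:
  c_1 = (-0.230000 + 0.740000)/2 = 0.255000
  f(c_1) = f(0.255000) = -0.728419
  f(a) × f(c) ≥ 0, new interval: [0.255000, 0.740000]
Iteration 2:
  c_2 = (0.255000 + 0.740000)/2 = 0.497500
  f(c_2) = f(0.497500) = -0.379366
  f(a) × f(c) ≥ 0, new interval: [0.497500, 0.740000]

After 2 iteration(s), the approximation is c_2 = 0.497500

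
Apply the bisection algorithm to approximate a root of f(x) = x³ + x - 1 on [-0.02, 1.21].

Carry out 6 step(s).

f(x) = x³ + x - 1
Initial interval: [-0.02, 1.21]

Iteration 1:
  c_1 = (-0.020000 + 1.210000)/2 = 0.595000
  f(c_1) = f(0.595000) = -0.194355
  f(a) × f(c) ≥ 0, new interval: [0.595000, 1.210000]
Iteration 2:
  c_2 = (0.595000 + 1.210000)/2 = 0.902500
  f(c_2) = f(0.902500) = 0.637592
  f(a) × f(c) < 0, new interval: [0.595000, 0.902500]
Iteration 3:
  c_3 = (0.595000 + 0.902500)/2 = 0.748750
  f(c_3) = f(0.748750) = 0.168519
  f(a) × f(c) < 0, new interval: [0.595000, 0.748750]
Iteration 4:
  c_4 = (0.595000 + 0.748750)/2 = 0.671875
  f(c_4) = f(0.671875) = -0.024830
  f(a) × f(c) ≥ 0, new interval: [0.671875, 0.748750]
Iteration 5:
  c_5 = (0.671875 + 0.748750)/2 = 0.710313
  f(c_5) = f(0.710313) = 0.068696
  f(a) × f(c) < 0, new interval: [0.671875, 0.710313]
Iteration 6:
  c_6 = (0.671875 + 0.710313)/2 = 0.691094
  f(c_6) = f(0.691094) = 0.021167
  f(a) × f(c) < 0, new interval: [0.671875, 0.691094]

After 6 iteration(s), the approximation is c_6 = 0.691094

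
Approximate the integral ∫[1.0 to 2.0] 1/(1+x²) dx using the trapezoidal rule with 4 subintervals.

f(x) = 1/(1+x²)
a = 1.0, b = 2.0, n = 4
h = (b - a)/n = 0.250000

Trapezoidal rule: (h/2)[f(x₀) + 2f(x₁) + 2f(x₂) + ... + f(xₙ)]

x_0 = 1.0000, f(x_0) = 0.500000, coefficient = 1
x_1 = 1.2500, f(x_1) = 0.390244, coefficient = 2
x_2 = 1.5000, f(x_2) = 0.307692, coefficient = 2
x_3 = 1.7500, f(x_3) = 0.246154, coefficient = 2
x_4 = 2.0000, f(x_4) = 0.200000, coefficient = 1

I ≈ (0.250000/2) × 2.588180 = 0.323523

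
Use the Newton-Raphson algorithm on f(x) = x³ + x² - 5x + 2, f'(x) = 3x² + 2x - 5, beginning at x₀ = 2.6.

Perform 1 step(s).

f(x) = x³ + x² - 5x + 2
f'(x) = 3x² + 2x - 5
x₀ = 2.6

Newton-Raphson formula: x_{n+1} = x_n - f(x_n)/f'(x_n)

Iteration 1:
  f(2.600000) = 13.336000
  f'(2.600000) = 20.480000
  x_1 = 2.600000 - 13.336000/20.480000 = 1.948828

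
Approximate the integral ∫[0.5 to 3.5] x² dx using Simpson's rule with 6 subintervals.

f(x) = x²
a = 0.5, b = 3.5, n = 6
h = (b - a)/n = 0.500000

Simpson's rule: (h/3)[f(x₀) + 4f(x₁) + 2f(x₂) + ... + f(xₙ)]

x_0 = 0.5000, f(x_0) = 0.250000, coefficient = 1
x_1 = 1.0000, f(x_1) = 1.000000, coefficient = 4
x_2 = 1.5000, f(x_2) = 2.250000, coefficient = 2
x_3 = 2.0000, f(x_3) = 4.000000, coefficient = 4
x_4 = 2.5000, f(x_4) = 6.250000, coefficient = 2
x_5 = 3.0000, f(x_5) = 9.000000, coefficient = 4
x_6 = 3.5000, f(x_6) = 12.250000, coefficient = 1

I ≈ (0.500000/3) × 85.500000 = 14.250000
Exact value: 14.250000
Error: 0.000000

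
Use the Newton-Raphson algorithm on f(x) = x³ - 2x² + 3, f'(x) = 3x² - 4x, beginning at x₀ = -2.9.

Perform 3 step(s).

f(x) = x³ - 2x² + 3
f'(x) = 3x² - 4x
x₀ = -2.9

Newton-Raphson formula: x_{n+1} = x_n - f(x_n)/f'(x_n)

Iteration 1:
  f(-2.900000) = -38.209000
  f'(-2.900000) = 36.830000
  x_1 = -2.900000 - (-38.209000)/36.830000 = -1.862558
Iteration 2:
  f(-1.862558) = -10.399681
  f'(-1.862558) = 17.857594
  x_2 = -1.862558 - (-10.399681)/17.857594 = -1.280190
Iteration 3:
  f(-1.280190) = -2.375862
  f'(-1.280190) = 10.037423
  x_3 = -1.280190 - (-2.375862)/10.037423 = -1.043490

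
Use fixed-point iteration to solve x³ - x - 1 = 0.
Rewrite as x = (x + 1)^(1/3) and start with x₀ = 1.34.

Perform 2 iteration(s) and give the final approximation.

Equation: x³ - x - 1 = 0
Fixed-point form: x = (x + 1)^(1/3)
x₀ = 1.34

x_1 = g(1.340000) = 1.327614
x_2 = g(1.327614) = 1.325268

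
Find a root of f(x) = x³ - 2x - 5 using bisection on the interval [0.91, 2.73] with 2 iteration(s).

f(x) = x³ - 2x - 5
Initial interval: [0.91, 2.73]

Iteration 1:
  c_1 = (0.910000 + 2.730000)/2 = 1.820000
  f(c_1) = f(1.820000) = -2.611432
  f(a) × f(c) ≥ 0, new interval: [1.820000, 2.730000]
Iteration 2:
  c_2 = (1.820000 + 2.730000)/2 = 2.275000
  f(c_2) = f(2.275000) = 2.224547
  f(a) × f(c) < 0, new interval: [1.820000, 2.275000]

After 2 iteration(s), the approximation is c_2 = 2.275000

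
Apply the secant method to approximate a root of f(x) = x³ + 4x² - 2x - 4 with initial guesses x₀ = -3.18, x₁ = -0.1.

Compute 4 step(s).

f(x) = x³ + 4x² - 2x - 4
x₀ = -3.18, x₁ = -0.1

Secant formula: x_{n+1} = x_n - f(x_n)(x_n - x_{n-1})/(f(x_n) - f(x_{n-1}))

Iteration 1:
  f(-3.180000) = 10.652168
  f(-0.100000) = -3.761000
  x_2 = -0.100000 - (-3.761000)×(-0.100000 - (-3.180000))/(-3.761000 - 10.652168)
       = -0.903701
Iteration 2:
  f(-0.100000) = -3.761000
  f(-0.903701) = 0.336075
  x_3 = -0.903701 - 0.336075×(-0.903701 - (-0.100000))/(0.336075 - (-3.761000))
       = -0.837775
Iteration 3:
  f(-0.903701) = 0.336075
  f(-0.837775) = -0.104987
  x_4 = -0.837775 - (-0.104987)×(-0.837775 - (-0.903701))/(-0.104987 - 0.336075)
       = -0.853468
Iteration 4:
  f(-0.837775) = -0.104987
  f(-0.853468) = -0.001108
  x_5 = -0.853468 - (-0.001108)×(-0.853468 - (-0.837775))/(-0.001108 - (-0.104987))
       = -0.853635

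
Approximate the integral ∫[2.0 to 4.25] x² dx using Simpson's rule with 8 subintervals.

f(x) = x²
a = 2.0, b = 4.25, n = 8
h = (b - a)/n = 0.281250

Simpson's rule: (h/3)[f(x₀) + 4f(x₁) + 2f(x₂) + ... + f(xₙ)]

x_0 = 2.0000, f(x_0) = 4.000000, coefficient = 1
x_1 = 2.2812, f(x_1) = 5.204102, coefficient = 4
x_2 = 2.5625, f(x_2) = 6.566406, coefficient = 2
x_3 = 2.8438, f(x_3) = 8.086914, coefficient = 4
x_4 = 3.1250, f(x_4) = 9.765625, coefficient = 2
x_5 = 3.4062, f(x_5) = 11.602539, coefficient = 4
x_6 = 3.6875, f(x_6) = 13.597656, coefficient = 2
x_7 = 3.9688, f(x_7) = 15.750977, coefficient = 4
x_8 = 4.2500, f(x_8) = 18.062500, coefficient = 1

I ≈ (0.281250/3) × 244.500000 = 22.921875
Exact value: 22.921875
Error: 0.000000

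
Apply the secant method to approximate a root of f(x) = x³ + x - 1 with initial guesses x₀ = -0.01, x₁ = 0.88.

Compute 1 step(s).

f(x) = x³ + x - 1
x₀ = -0.01, x₁ = 0.88

Secant formula: x_{n+1} = x_n - f(x_n)(x_n - x_{n-1})/(f(x_n) - f(x_{n-1}))

Iteration 1:
  f(-0.010000) = -1.010001
  f(0.880000) = 0.561472
  x_2 = 0.880000 - 0.561472×(0.880000 - (-0.010000))/(0.561472 - (-1.010001))
       = 0.562012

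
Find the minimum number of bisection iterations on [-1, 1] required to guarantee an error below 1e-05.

We need (b-a)/2^n ≤ 1e-05
(1 - (-1))/2^n ≤ 1e-05
2/2^n ≤ 1e-05
2^n ≥ 200000
n ≥ log₂(200000) = 17.61
n ≥ 18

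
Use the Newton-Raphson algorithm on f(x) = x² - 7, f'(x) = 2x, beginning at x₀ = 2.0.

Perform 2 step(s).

f(x) = x² - 7
f'(x) = 2x
x₀ = 2.0

Newton-Raphson formula: x_{n+1} = x_n - f(x_n)/f'(x_n)

Iteration 1:
  f(2.000000) = -3.000000
  f'(2.000000) = 4.000000
  x_1 = 2.000000 - (-3.000000)/4.000000 = 2.750000
Iteration 2:
  f(2.750000) = 0.562500
  f'(2.750000) = 5.500000
  x_2 = 2.750000 - 0.562500/5.500000 = 2.647727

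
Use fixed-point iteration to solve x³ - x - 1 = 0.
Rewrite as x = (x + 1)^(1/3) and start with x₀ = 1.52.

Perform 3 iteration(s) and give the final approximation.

Equation: x³ - x - 1 = 0
Fixed-point form: x = (x + 1)^(1/3)
x₀ = 1.52

x_1 = g(1.520000) = 1.360818
x_2 = g(1.360818) = 1.331540
x_3 = g(1.331540) = 1.326013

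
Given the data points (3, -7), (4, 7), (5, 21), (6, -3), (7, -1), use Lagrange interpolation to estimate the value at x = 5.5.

Lagrange interpolation formula:
P(x) = Σ yᵢ × Lᵢ(x)
where Lᵢ(x) = Π_{j≠i} (x - xⱼ)/(xᵢ - xⱼ)

L_0(5.5) = (5.5 - 4)/(3 - 4) × (5.5 - 5)/(3 - 5) × (5.5 - 6)/(3 - 6) × (5.5 - 7)/(3 - 7) = 0.023438
L_1(5.5) = (5.5 - 3)/(4 - 3) × (5.5 - 5)/(4 - 5) × (5.5 - 6)/(4 - 6) × (5.5 - 7)/(4 - 7) = -0.156250
L_2(5.5) = (5.5 - 3)/(5 - 3) × (5.5 - 4)/(5 - 4) × (5.5 - 6)/(5 - 6) × (5.5 - 7)/(5 - 7) = 0.703125
L_3(5.5) = (5.5 - 3)/(6 - 3) × (5.5 - 4)/(6 - 4) × (5.5 - 5)/(6 - 5) × (5.5 - 7)/(6 - 7) = 0.468750
L_4(5.5) = (5.5 - 3)/(7 - 3) × (5.5 - 4)/(7 - 4) × (5.5 - 5)/(7 - 5) × (5.5 - 6)/(7 - 6) = -0.039062

P(5.5) = (-7)×L_0(5.5) + 7×L_1(5.5) + 21×L_2(5.5) + (-3)×L_3(5.5) + (-1)×L_4(5.5)
P(5.5) = 12.140625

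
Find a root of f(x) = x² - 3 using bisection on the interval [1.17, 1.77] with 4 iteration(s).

f(x) = x² - 3
Initial interval: [1.17, 1.77]

Iteration 1:
  c_1 = (1.170000 + 1.770000)/2 = 1.470000
  f(c_1) = f(1.470000) = -0.839100
  f(a) × f(c) ≥ 0, new interval: [1.470000, 1.770000]
Iteration 2:
  c_2 = (1.470000 + 1.770000)/2 = 1.620000
  f(c_2) = f(1.620000) = -0.375600
  f(a) × f(c) ≥ 0, new interval: [1.620000, 1.770000]
Iteration 3:
  c_3 = (1.620000 + 1.770000)/2 = 1.695000
  f(c_3) = f(1.695000) = -0.126975
  f(a) × f(c) ≥ 0, new interval: [1.695000, 1.770000]
Iteration 4:
  c_4 = (1.695000 + 1.770000)/2 = 1.732500
  f(c_4) = f(1.732500) = 0.001556
  f(a) × f(c) < 0, new interval: [1.695000, 1.732500]

After 4 iteration(s), the approximation is c_4 = 1.732500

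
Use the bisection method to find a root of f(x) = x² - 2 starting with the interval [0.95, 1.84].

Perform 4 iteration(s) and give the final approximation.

f(x) = x² - 2
Initial interval: [0.95, 1.84]

Iteration 1:
  c_1 = (0.950000 + 1.840000)/2 = 1.395000
  f(c_1) = f(1.395000) = -0.053975
  f(a) × f(c) ≥ 0, new interval: [1.395000, 1.840000]
Iteration 2:
  c_2 = (1.395000 + 1.840000)/2 = 1.617500
  f(c_2) = f(1.617500) = 0.616306
  f(a) × f(c) < 0, new interval: [1.395000, 1.617500]
Iteration 3:
  c_3 = (1.395000 + 1.617500)/2 = 1.506250
  f(c_3) = f(1.506250) = 0.268789
  f(a) × f(c) < 0, new interval: [1.395000, 1.506250]
Iteration 4:
  c_4 = (1.395000 + 1.506250)/2 = 1.450625
  f(c_4) = f(1.450625) = 0.104313
  f(a) × f(c) < 0, new interval: [1.395000, 1.450625]

After 4 iteration(s), the approximation is c_4 = 1.450625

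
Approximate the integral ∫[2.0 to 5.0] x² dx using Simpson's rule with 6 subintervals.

f(x) = x²
a = 2.0, b = 5.0, n = 6
h = (b - a)/n = 0.500000

Simpson's rule: (h/3)[f(x₀) + 4f(x₁) + 2f(x₂) + ... + f(xₙ)]

x_0 = 2.0000, f(x_0) = 4.000000, coefficient = 1
x_1 = 2.5000, f(x_1) = 6.250000, coefficient = 4
x_2 = 3.0000, f(x_2) = 9.000000, coefficient = 2
x_3 = 3.5000, f(x_3) = 12.250000, coefficient = 4
x_4 = 4.0000, f(x_4) = 16.000000, coefficient = 2
x_5 = 4.5000, f(x_5) = 20.250000, coefficient = 4
x_6 = 5.0000, f(x_6) = 25.000000, coefficient = 1

I ≈ (0.500000/3) × 234.000000 = 39.000000
Exact value: 39.000000
Error: 0.000000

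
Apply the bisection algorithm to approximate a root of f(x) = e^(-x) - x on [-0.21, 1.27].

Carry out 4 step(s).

f(x) = e^(-x) - x
Initial interval: [-0.21, 1.27]

Iteration 1:
  c_1 = (-0.210000 + 1.270000)/2 = 0.530000
  f(c_1) = f(0.530000) = 0.058605
  f(a) × f(c) ≥ 0, new interval: [0.530000, 1.270000]
Iteration 2:
  c_2 = (0.530000 + 1.270000)/2 = 0.900000
  f(c_2) = f(0.900000) = -0.493430
  f(a) × f(c) < 0, new interval: [0.530000, 0.900000]
Iteration 3:
  c_3 = (0.530000 + 0.900000)/2 = 0.715000
  f(c_3) = f(0.715000) = -0.225808
  f(a) × f(c) < 0, new interval: [0.530000, 0.715000]
Iteration 4:
  c_4 = (0.530000 + 0.715000)/2 = 0.622500
  f(c_4) = f(0.622500) = -0.085899
  f(a) × f(c) < 0, new interval: [0.530000, 0.622500]

After 4 iteration(s), the approximation is c_4 = 0.622500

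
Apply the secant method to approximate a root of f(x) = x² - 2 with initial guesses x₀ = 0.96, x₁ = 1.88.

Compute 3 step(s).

f(x) = x² - 2
x₀ = 0.96, x₁ = 1.88

Secant formula: x_{n+1} = x_n - f(x_n)(x_n - x_{n-1})/(f(x_n) - f(x_{n-1}))

Iteration 1:
  f(0.960000) = -1.078400
  f(1.880000) = 1.534400
  x_2 = 1.880000 - 1.534400×(1.880000 - 0.960000)/(1.534400 - (-1.078400))
       = 1.339718
Iteration 2:
  f(1.880000) = 1.534400
  f(1.339718) = -0.205155
  x_3 = 1.339718 - (-0.205155)×(1.339718 - 1.880000)/(-0.205155 - 1.534400)
       = 1.403437
Iteration 3:
  f(1.339718) = -0.205155
  f(1.403437) = -0.030366
  x_4 = 1.403437 - (-0.030366)×(1.403437 - 1.339718)/(-0.030366 - (-0.205155))
       = 1.414506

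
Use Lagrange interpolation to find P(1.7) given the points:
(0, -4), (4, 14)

Lagrange interpolation formula:
P(x) = Σ yᵢ × Lᵢ(x)
where Lᵢ(x) = Π_{j≠i} (x - xⱼ)/(xᵢ - xⱼ)

L_0(1.7) = (1.7 - 4)/(0 - 4) = 0.575000
L_1(1.7) = (1.7 - 0)/(4 - 0) = 0.425000

P(1.7) = (-4)×L_0(1.7) + 14×L_1(1.7)
P(1.7) = 3.650000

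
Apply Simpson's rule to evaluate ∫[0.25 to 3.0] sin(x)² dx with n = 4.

f(x) = sin(x)²
a = 0.25, b = 3.0, n = 4
h = (b - a)/n = 0.687500

Simpson's rule: (h/3)[f(x₀) + 4f(x₁) + 2f(x₂) + ... + f(xₙ)]

x_0 = 0.2500, f(x_0) = 0.061209, coefficient = 1
x_1 = 0.9375, f(x_1) = 0.649767, coefficient = 4
x_2 = 1.6250, f(x_2) = 0.997065, coefficient = 2
x_3 = 2.3125, f(x_3) = 0.543639, coefficient = 4
x_4 = 3.0000, f(x_4) = 0.019915, coefficient = 1

I ≈ (0.687500/3) × 6.848876 = 1.569534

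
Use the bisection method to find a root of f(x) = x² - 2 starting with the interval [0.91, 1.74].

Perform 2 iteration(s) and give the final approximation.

f(x) = x² - 2
Initial interval: [0.91, 1.74]

Iteration 1:
  c_1 = (0.910000 + 1.740000)/2 = 1.325000
  f(c_1) = f(1.325000) = -0.244375
  f(a) × f(c) ≥ 0, new interval: [1.325000, 1.740000]
Iteration 2:
  c_2 = (1.325000 + 1.740000)/2 = 1.532500
  f(c_2) = f(1.532500) = 0.348556
  f(a) × f(c) < 0, new interval: [1.325000, 1.532500]

After 2 iteration(s), the approximation is c_2 = 1.532500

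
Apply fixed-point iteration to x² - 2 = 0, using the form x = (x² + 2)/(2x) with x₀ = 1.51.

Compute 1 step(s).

Equation: x² - 2 = 0
Fixed-point form: x = (x² + 2)/(2x)
x₀ = 1.51

x_1 = g(1.510000) = 1.417252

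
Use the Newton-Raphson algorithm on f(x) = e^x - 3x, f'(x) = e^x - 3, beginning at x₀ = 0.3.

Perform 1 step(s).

f(x) = e^x - 3x
f'(x) = e^x - 3
x₀ = 0.3

Newton-Raphson formula: x_{n+1} = x_n - f(x_n)/f'(x_n)

Iteration 1:
  f(0.300000) = 0.449859
  f'(0.300000) = -1.650141
  x_1 = 0.300000 - 0.449859/(-1.650141) = 0.572618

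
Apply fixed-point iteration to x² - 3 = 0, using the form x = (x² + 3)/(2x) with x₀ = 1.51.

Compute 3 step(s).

Equation: x² - 3 = 0
Fixed-point form: x = (x² + 3)/(2x)
x₀ = 1.51

x_1 = g(1.510000) = 1.748377
x_2 = g(1.748377) = 1.732127
x_3 = g(1.732127) = 1.732051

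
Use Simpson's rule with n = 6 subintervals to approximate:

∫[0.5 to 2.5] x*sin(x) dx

f(x) = x*sin(x)
a = 0.5, b = 2.5, n = 6
h = (b - a)/n = 0.333333

Simpson's rule: (h/3)[f(x₀) + 4f(x₁) + 2f(x₂) + ... + f(xₙ)]

x_0 = 0.5000, f(x_0) = 0.239713, coefficient = 1
x_1 = 0.8333, f(x_1) = 0.616814, coefficient = 4
x_2 = 1.1667, f(x_2) = 1.072686, coefficient = 2
x_3 = 1.5000, f(x_3) = 1.496242, coefficient = 4
x_4 = 1.8333, f(x_4) = 1.770514, coefficient = 2
x_5 = 2.1667, f(x_5) = 1.793264, coefficient = 4
x_6 = 2.5000, f(x_6) = 1.496180, coefficient = 1

I ≈ (0.333333/3) × 23.047574 = 2.560842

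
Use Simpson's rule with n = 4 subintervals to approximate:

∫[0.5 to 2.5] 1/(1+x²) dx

f(x) = 1/(1+x²)
a = 0.5, b = 2.5, n = 4
h = (b - a)/n = 0.500000

Simpson's rule: (h/3)[f(x₀) + 4f(x₁) + 2f(x₂) + ... + f(xₙ)]

x_0 = 0.5000, f(x_0) = 0.800000, coefficient = 1
x_1 = 1.0000, f(x_1) = 0.500000, coefficient = 4
x_2 = 1.5000, f(x_2) = 0.307692, coefficient = 2
x_3 = 2.0000, f(x_3) = 0.200000, coefficient = 4
x_4 = 2.5000, f(x_4) = 0.137931, coefficient = 1

I ≈ (0.500000/3) × 4.353316 = 0.725553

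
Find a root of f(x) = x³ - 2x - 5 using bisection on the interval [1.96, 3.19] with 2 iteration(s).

f(x) = x³ - 2x - 5
Initial interval: [1.96, 3.19]

Iteration 1:
  c_1 = (1.960000 + 3.190000)/2 = 2.575000
  f(c_1) = f(2.575000) = 6.923859
  f(a) × f(c) < 0, new interval: [1.960000, 2.575000]
Iteration 2:
  c_2 = (1.960000 + 2.575000)/2 = 2.267500
  f(c_2) = f(2.267500) = 2.123479
  f(a) × f(c) < 0, new interval: [1.960000, 2.267500]

After 2 iteration(s), the approximation is c_2 = 2.267500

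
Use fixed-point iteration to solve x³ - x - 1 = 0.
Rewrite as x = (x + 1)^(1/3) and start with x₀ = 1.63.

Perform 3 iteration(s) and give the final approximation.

Equation: x³ - x - 1 = 0
Fixed-point form: x = (x + 1)^(1/3)
x₀ = 1.63

x_1 = g(1.630000) = 1.380337
x_2 = g(1.380337) = 1.335200
x_3 = g(1.335200) = 1.326706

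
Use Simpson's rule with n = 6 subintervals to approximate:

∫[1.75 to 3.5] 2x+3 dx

f(x) = 2x+3
a = 1.75, b = 3.5, n = 6
h = (b - a)/n = 0.291667

Simpson's rule: (h/3)[f(x₀) + 4f(x₁) + 2f(x₂) + ... + f(xₙ)]

x_0 = 1.7500, f(x_0) = 6.500000, coefficient = 1
x_1 = 2.0417, f(x_1) = 7.083333, coefficient = 4
x_2 = 2.3333, f(x_2) = 7.666667, coefficient = 2
x_3 = 2.6250, f(x_3) = 8.250000, coefficient = 4
x_4 = 2.9167, f(x_4) = 8.833333, coefficient = 2
x_5 = 3.2083, f(x_5) = 9.416667, coefficient = 4
x_6 = 3.5000, f(x_6) = 10.000000, coefficient = 1

I ≈ (0.291667/3) × 148.500000 = 14.437500
Exact value: 14.437500
Error: 0.000000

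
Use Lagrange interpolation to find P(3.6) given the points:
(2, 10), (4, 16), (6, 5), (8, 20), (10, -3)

Lagrange interpolation formula:
P(x) = Σ yᵢ × Lᵢ(x)
where Lᵢ(x) = Π_{j≠i} (x - xⱼ)/(xᵢ - xⱼ)

L_0(3.6) = (3.6 - 4)/(2 - 4) × (3.6 - 6)/(2 - 6) × (3.6 - 8)/(2 - 8) × (3.6 - 10)/(2 - 10) = 0.070400
L_1(3.6) = (3.6 - 2)/(4 - 2) × (3.6 - 6)/(4 - 6) × (3.6 - 8)/(4 - 8) × (3.6 - 10)/(4 - 10) = 1.126400
L_2(3.6) = (3.6 - 2)/(6 - 2) × (3.6 - 4)/(6 - 4) × (3.6 - 8)/(6 - 8) × (3.6 - 10)/(6 - 10) = -0.281600
L_3(3.6) = (3.6 - 2)/(8 - 2) × (3.6 - 4)/(8 - 4) × (3.6 - 6)/(8 - 6) × (3.6 - 10)/(8 - 10) = 0.102400
L_4(3.6) = (3.6 - 2)/(10 - 2) × (3.6 - 4)/(10 - 4) × (3.6 - 6)/(10 - 6) × (3.6 - 8)/(10 - 8) = -0.017600

P(3.6) = 10×L_0(3.6) + 16×L_1(3.6) + 5×L_2(3.6) + 20×L_3(3.6) + (-3)×L_4(3.6)
P(3.6) = 19.419200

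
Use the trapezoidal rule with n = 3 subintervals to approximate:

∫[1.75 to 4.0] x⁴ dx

f(x) = x⁴
a = 1.75, b = 4.0, n = 3
h = (b - a)/n = 0.750000

Trapezoidal rule: (h/2)[f(x₀) + 2f(x₁) + 2f(x₂) + ... + f(xₙ)]

x_0 = 1.7500, f(x_0) = 9.378906, coefficient = 1
x_1 = 2.5000, f(x_1) = 39.062500, coefficient = 2
x_2 = 3.2500, f(x_2) = 111.566406, coefficient = 2
x_3 = 4.0000, f(x_3) = 256.000000, coefficient = 1

I ≈ (0.750000/2) × 566.636719 = 212.488770
Exact value: 201.517383
Error: 10.971387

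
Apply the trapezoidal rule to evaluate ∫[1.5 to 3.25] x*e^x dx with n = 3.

f(x) = x*e^x
a = 1.5, b = 3.25, n = 3
h = (b - a)/n = 0.583333

Trapezoidal rule: (h/2)[f(x₀) + 2f(x₁) + 2f(x₂) + ... + f(xₙ)]

x_0 = 1.5000, f(x_0) = 6.722534, coefficient = 1
x_1 = 2.0833, f(x_1) = 16.731656, coefficient = 2
x_2 = 2.6667, f(x_2) = 38.378443, coefficient = 2
x_3 = 3.2500, f(x_3) = 83.818605, coefficient = 1

I ≈ (0.583333/2) × 200.761337 = 58.555390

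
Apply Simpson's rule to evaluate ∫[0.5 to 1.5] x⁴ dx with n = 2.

f(x) = x⁴
a = 0.5, b = 1.5, n = 2
h = (b - a)/n = 0.500000

Simpson's rule: (h/3)[f(x₀) + 4f(x₁) + 2f(x₂) + ... + f(xₙ)]

x_0 = 0.5000, f(x_0) = 0.062500, coefficient = 1
x_1 = 1.0000, f(x_1) = 1.000000, coefficient = 4
x_2 = 1.5000, f(x_2) = 5.062500, coefficient = 1

I ≈ (0.500000/3) × 9.125000 = 1.520833
Exact value: 1.512500
Error: 0.008333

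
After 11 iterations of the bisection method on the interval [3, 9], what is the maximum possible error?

Bisection error bound: |error| ≤ (b-a)/2^n
|error| ≤ (9 - 3)/2^11 = 6/2^11
|error| ≤ 0.0029296875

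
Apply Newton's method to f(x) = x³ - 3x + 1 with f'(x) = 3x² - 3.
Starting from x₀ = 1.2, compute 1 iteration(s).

f(x) = x³ - 3x + 1
f'(x) = 3x² - 3
x₀ = 1.2

Newton-Raphson formula: x_{n+1} = x_n - f(x_n)/f'(x_n)

Iteration 1:
  f(1.200000) = -0.872000
  f'(1.200000) = 1.320000
  x_1 = 1.200000 - (-0.872000)/1.320000 = 1.860606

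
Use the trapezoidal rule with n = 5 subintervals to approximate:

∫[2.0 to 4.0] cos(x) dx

f(x) = cos(x)
a = 2.0, b = 4.0, n = 5
h = (b - a)/n = 0.400000

Trapezoidal rule: (h/2)[f(x₀) + 2f(x₁) + 2f(x₂) + ... + f(xₙ)]

x_0 = 2.0000, f(x_0) = -0.416147, coefficient = 1
x_1 = 2.4000, f(x_1) = -0.737394, coefficient = 2
x_2 = 2.8000, f(x_2) = -0.942222, coefficient = 2
x_3 = 3.2000, f(x_3) = -0.998295, coefficient = 2
x_4 = 3.6000, f(x_4) = -0.896758, coefficient = 2
x_5 = 4.0000, f(x_5) = -0.653644, coefficient = 1

I ≈ (0.400000/2) × -8.219129 = -1.643826
Exact value: -1.666100
Error: 0.022274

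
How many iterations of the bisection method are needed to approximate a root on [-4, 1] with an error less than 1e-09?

We need (b-a)/2^n ≤ 1e-09
(1 - (-4))/2^n ≤ 1e-09
5/2^n ≤ 1e-09
2^n ≥ 5000000000
n ≥ log₂(5000000000) = 32.22
n ≥ 33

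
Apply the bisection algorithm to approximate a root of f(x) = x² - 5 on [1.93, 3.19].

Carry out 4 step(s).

f(x) = x² - 5
Initial interval: [1.93, 3.19]

Iteration 1:
  c_1 = (1.930000 + 3.190000)/2 = 2.560000
  f(c_1) = f(2.560000) = 1.553600
  f(a) × f(c) < 0, new interval: [1.930000, 2.560000]
Iteration 2:
  c_2 = (1.930000 + 2.560000)/2 = 2.245000
  f(c_2) = f(2.245000) = 0.040025
  f(a) × f(c) < 0, new interval: [1.930000, 2.245000]
Iteration 3:
  c_3 = (1.930000 + 2.245000)/2 = 2.087500
  f(c_3) = f(2.087500) = -0.642344
  f(a) × f(c) ≥ 0, new interval: [2.087500, 2.245000]
Iteration 4:
  c_4 = (2.087500 + 2.245000)/2 = 2.166250
  f(c_4) = f(2.166250) = -0.307361
  f(a) × f(c) ≥ 0, new interval: [2.166250, 2.245000]

After 4 iteration(s), the approximation is c_4 = 2.166250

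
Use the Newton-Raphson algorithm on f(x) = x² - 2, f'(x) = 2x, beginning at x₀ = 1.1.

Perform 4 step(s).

f(x) = x² - 2
f'(x) = 2x
x₀ = 1.1

Newton-Raphson formula: x_{n+1} = x_n - f(x_n)/f'(x_n)

Iteration 1:
  f(1.100000) = -0.790000
  f'(1.100000) = 2.200000
  x_1 = 1.100000 - (-0.790000)/2.200000 = 1.459091
Iteration 2:
  f(1.459091) = 0.128946
  f'(1.459091) = 2.918182
  x_2 = 1.459091 - 0.128946/2.918182 = 1.414904
Iteration 3:
  f(1.414904) = 0.001953
  f'(1.414904) = 2.829807
  x_3 = 1.414904 - 0.001953/2.829807 = 1.414214
Iteration 4:
  f(1.414214) = 0.000000
  f'(1.414214) = 2.828427
  x_4 = 1.414214 - 0.000000/2.828427 = 1.414214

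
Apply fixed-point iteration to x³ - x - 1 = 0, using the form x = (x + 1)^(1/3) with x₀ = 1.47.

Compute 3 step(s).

Equation: x³ - x - 1 = 0
Fixed-point form: x = (x + 1)^(1/3)
x₀ = 1.47

x_1 = g(1.470000) = 1.351758
x_2 = g(1.351758) = 1.329834
x_3 = g(1.329834) = 1.325689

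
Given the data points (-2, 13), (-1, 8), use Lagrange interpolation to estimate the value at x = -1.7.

Lagrange interpolation formula:
P(x) = Σ yᵢ × Lᵢ(x)
where Lᵢ(x) = Π_{j≠i} (x - xⱼ)/(xᵢ - xⱼ)

L_0(-1.7) = (-1.7 - (-1))/(-2 - (-1)) = 0.700000
L_1(-1.7) = (-1.7 - (-2))/(-1 - (-2)) = 0.300000

P(-1.7) = 13×L_0(-1.7) + 8×L_1(-1.7)
P(-1.7) = 11.500000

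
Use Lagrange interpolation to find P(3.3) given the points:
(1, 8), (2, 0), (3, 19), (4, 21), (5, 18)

Lagrange interpolation formula:
P(x) = Σ yᵢ × Lᵢ(x)
where Lᵢ(x) = Π_{j≠i} (x - xⱼ)/(xᵢ - xⱼ)

L_0(3.3) = (3.3 - 2)/(1 - 2) × (3.3 - 3)/(1 - 3) × (3.3 - 4)/(1 - 4) × (3.3 - 5)/(1 - 5) = 0.019337
L_1(3.3) = (3.3 - 1)/(2 - 1) × (3.3 - 3)/(2 - 3) × (3.3 - 4)/(2 - 4) × (3.3 - 5)/(2 - 5) = -0.136850
L_2(3.3) = (3.3 - 1)/(3 - 1) × (3.3 - 2)/(3 - 2) × (3.3 - 4)/(3 - 4) × (3.3 - 5)/(3 - 5) = 0.889525
L_3(3.3) = (3.3 - 1)/(4 - 1) × (3.3 - 2)/(4 - 2) × (3.3 - 3)/(4 - 3) × (3.3 - 5)/(4 - 5) = 0.254150
L_4(3.3) = (3.3 - 1)/(5 - 1) × (3.3 - 2)/(5 - 2) × (3.3 - 3)/(5 - 3) × (3.3 - 4)/(5 - 4) = -0.026162

P(3.3) = 8×L_0(3.3) + 0×L_1(3.3) + 19×L_2(3.3) + 21×L_3(3.3) + 18×L_4(3.3)
P(3.3) = 21.921900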